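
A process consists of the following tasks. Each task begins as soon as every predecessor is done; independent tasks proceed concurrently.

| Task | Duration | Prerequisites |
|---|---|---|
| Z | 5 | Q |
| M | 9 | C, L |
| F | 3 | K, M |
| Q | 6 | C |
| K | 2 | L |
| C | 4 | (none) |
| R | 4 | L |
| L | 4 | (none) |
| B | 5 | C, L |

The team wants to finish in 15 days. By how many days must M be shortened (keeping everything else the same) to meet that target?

Current finish: 16 days; target: 15.
M is on every critical path, so each day cut from M cuts the finish by one (this holds down to a finish of 15).
Need 16 − 15 = 1 day off M → M becomes 8 days, finish becomes 15.

1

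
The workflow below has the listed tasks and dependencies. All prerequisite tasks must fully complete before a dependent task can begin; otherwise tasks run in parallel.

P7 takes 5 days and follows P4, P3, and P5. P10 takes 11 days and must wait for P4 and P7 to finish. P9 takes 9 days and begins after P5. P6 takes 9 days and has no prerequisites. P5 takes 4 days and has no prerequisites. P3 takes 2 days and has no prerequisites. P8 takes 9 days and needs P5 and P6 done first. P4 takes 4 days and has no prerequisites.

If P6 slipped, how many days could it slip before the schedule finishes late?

2

P4→P7→P10 = 4+5+11 = 20 sets the makespan at 20 days.
P6 finishes as early as 9 and must finish by 11.
Float = 20 − 18 = 2.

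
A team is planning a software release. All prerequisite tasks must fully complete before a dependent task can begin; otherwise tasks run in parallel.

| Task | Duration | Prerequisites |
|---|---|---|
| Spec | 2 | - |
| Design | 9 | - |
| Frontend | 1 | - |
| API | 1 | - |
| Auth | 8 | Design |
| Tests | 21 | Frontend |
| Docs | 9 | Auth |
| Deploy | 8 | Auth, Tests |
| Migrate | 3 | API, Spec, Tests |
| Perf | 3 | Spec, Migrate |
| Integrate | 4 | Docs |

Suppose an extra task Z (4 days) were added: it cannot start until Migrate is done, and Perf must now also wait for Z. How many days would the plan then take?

Originally the plan takes 30 days.
With Z inserted, Perf now waits for max(Spec, Migrate, Z).
New critical path: Frontend→Tests→Migrate→Z→Perf = 1+21+3+4+3 = 32 ⇒ 32 days.

32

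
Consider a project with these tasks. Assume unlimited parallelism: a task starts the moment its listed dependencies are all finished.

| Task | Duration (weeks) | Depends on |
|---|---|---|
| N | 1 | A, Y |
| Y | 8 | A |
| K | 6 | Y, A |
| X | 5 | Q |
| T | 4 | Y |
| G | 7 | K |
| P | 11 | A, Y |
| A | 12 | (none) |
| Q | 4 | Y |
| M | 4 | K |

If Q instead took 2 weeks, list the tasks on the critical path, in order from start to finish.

Actual critical path: A→Y→K→G = 12+8+6+7 = 33 ⇒ 33 weeks.
Q has 4 weeks of float (longest path through it is 29).
That remains the longest chain; total 33 weeks.

A, Y, K, G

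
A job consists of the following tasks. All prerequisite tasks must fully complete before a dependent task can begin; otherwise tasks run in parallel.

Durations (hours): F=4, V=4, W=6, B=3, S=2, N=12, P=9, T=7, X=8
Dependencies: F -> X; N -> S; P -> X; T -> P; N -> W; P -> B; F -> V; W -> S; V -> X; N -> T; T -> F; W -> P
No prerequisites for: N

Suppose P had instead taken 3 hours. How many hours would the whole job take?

As given, the longest chain is N→T→P→X = 12+7+9+8 = 36, so the finish is 36 hours.
P lies on that path, so at 3 hours the path becomes 30 hours.
The binding chain switches to N→T→F→V→X = 12+7+4+4+8 = 35; finish 35 hours.

35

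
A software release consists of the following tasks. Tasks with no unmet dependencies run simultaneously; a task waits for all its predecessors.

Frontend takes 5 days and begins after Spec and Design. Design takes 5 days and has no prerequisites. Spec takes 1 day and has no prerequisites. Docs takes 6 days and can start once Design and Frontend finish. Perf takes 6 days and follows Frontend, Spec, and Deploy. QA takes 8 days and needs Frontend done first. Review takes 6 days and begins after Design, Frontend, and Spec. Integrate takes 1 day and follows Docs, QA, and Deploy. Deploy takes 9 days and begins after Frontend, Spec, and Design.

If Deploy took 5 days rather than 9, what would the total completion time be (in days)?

21

As given, the longest chain is Design→Frontend→Deploy→Perf = 5+5+9+6 = 25, so the finish is 25 days.
Deploy is on the critical path; changing it to 5 makes that path 21 days.
No other chain overtakes it, so the finish is 21 days.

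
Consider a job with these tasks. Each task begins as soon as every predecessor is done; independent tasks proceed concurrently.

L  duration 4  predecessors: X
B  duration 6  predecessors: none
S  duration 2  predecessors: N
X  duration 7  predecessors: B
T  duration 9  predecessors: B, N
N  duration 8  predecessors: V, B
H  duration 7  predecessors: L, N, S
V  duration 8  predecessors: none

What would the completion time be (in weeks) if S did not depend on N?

25

Original critical path: V→N→S→H = 8+8+2+7 = 25 ⇒ 25 weeks.
Without N→S, S's earliest start moves from 16 to 0.
After: V→N→T = 8+8+9 = 25 → 25 weeks.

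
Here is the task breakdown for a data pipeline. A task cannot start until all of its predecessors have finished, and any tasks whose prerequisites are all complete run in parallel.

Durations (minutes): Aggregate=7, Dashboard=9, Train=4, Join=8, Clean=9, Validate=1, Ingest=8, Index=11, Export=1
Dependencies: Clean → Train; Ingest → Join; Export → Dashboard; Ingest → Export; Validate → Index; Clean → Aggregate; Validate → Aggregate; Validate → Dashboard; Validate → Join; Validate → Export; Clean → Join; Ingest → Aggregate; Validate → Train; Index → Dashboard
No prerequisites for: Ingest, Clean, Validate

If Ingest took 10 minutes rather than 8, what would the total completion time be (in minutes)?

21

Baseline: Validate→Index→Dashboard = 1+11+9 = 21 → 21 minutes.
Ingest is off the critical path — its longest chain is 18 minutes, giving 3 of slack.
That remains the longest chain; total 21 minutes.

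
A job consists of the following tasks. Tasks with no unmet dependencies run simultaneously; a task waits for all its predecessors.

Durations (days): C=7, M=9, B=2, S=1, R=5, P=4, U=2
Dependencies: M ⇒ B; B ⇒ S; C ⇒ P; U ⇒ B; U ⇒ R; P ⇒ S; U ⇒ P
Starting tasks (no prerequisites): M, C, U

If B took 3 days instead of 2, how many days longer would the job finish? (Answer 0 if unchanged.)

As given, the longest chain is M→B→S = 9+2+1 = 12, so the finish is 12 days.
B lies on that path, so at 3 days the path becomes 13 days.
The critical path is still M→B→S; finish is now 13 days.
Change in finish: 13 − 12 = +1 days.

1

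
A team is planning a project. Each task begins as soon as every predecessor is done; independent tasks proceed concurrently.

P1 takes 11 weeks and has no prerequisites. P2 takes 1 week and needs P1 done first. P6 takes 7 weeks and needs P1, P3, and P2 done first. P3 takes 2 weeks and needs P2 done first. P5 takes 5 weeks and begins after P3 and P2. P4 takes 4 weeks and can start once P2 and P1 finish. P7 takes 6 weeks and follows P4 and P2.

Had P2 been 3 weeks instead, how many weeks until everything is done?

As given, the longest chain is P1→P2→P4→P7 = 11+1+4+6 = 22, so the finish is 22 weeks.
P2 lies on that path, so at 3 weeks the path becomes 24 weeks.
That remains the longest chain; total 24 weeks.

24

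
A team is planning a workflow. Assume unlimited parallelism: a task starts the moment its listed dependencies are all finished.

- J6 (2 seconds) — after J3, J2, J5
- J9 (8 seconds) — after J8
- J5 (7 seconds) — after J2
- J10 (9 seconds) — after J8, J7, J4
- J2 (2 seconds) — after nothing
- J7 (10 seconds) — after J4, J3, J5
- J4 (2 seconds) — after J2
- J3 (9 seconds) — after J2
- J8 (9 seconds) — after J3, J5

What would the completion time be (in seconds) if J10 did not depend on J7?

29

With the dependency in place, J2→J3→J7→J10 = 2+9+10+9 = 30 sets the finish at 30 seconds.
Without J7→J10, J10's earliest start moves from 21 to 20.
The longest chain is now J2→J3→J8→J10 = 2+9+9+9 = 29, so the plan takes 29 seconds.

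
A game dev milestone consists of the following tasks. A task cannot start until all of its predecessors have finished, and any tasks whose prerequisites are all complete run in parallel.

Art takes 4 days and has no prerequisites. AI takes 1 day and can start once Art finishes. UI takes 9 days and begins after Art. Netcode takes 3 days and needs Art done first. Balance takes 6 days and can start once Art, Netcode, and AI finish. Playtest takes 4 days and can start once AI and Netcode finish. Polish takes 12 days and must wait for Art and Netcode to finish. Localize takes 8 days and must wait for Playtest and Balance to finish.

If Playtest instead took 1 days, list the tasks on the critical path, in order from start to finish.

Baseline: Art→Netcode→Balance→Localize = 4+3+6+8 = 21 → 21 days.
Playtest has 2 days of float (longest path through it is 19).
The critical path is still Art→Netcode→Balance→Localize; finish is now 21 days.

Art, Netcode, Balance, Localize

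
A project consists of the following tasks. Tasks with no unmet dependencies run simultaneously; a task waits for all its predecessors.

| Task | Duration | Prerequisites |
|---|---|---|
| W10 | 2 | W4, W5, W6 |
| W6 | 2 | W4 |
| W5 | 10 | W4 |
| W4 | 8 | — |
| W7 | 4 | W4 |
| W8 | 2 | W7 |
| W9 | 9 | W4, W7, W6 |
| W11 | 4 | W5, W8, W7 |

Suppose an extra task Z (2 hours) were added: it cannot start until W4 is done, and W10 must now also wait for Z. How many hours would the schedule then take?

Originally the schedule takes 22 hours.
With Z inserted, W10 now waits for max(W4, W5, W6, Z).
New critical path: W4→W5→W11 = 8+10+4 = 22 ⇒ 22 hours.

22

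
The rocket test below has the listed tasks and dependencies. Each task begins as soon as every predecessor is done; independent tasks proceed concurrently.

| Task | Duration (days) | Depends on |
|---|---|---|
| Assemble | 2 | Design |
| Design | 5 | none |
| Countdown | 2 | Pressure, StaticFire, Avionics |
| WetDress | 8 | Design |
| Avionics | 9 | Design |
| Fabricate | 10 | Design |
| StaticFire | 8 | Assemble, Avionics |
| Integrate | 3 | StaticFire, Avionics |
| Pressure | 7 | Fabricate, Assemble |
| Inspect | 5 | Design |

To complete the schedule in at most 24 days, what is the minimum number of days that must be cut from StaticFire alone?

Current finish: 25 days; target: 24.
StaticFire is on every critical path, so each day cut from StaticFire cuts the finish by one (this holds down to a finish of 24).
Need 25 − 24 = 1 day off StaticFire → StaticFire becomes 7 days, finish becomes 24.

1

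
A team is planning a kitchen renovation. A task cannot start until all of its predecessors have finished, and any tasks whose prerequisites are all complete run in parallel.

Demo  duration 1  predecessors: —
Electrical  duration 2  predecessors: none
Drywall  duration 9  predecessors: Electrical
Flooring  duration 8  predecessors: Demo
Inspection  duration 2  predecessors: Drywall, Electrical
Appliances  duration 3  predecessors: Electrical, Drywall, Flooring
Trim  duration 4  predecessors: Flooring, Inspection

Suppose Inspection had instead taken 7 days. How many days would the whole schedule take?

Actual critical path: Electrical→Drywall→Inspection→Trim = 2+9+2+4 = 17 ⇒ 17 days.
Inspection is on the critical path; changing it to 7 makes that path 22 days.
The critical path is still Electrical→Drywall→Inspection→Trim; finish is now 22 days.

22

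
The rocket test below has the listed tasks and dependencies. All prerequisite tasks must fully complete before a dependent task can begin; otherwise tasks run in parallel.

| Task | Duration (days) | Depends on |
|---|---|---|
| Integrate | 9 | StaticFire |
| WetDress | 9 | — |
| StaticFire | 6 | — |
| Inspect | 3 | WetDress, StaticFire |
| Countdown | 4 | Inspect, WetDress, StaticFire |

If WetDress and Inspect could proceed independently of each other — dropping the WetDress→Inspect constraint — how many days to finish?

15

Before: longest chain WetDress→Inspect→Countdown = 9+3+4 = 16, finish 16.
Without WetDress→Inspect, Inspect's earliest start moves from 9 to 6.
New critical path: StaticFire→Integrate = 6+9 = 15 ⇒ 15 days.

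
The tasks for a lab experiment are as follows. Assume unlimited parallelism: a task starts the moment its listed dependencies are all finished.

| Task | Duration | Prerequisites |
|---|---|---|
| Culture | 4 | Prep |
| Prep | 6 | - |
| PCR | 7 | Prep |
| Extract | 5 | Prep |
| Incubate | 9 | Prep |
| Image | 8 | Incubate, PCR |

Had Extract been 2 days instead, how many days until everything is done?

Critical path before the change: Prep→Incubate→Image = 6+9+8 = 23 giving 23 days.
Extract is off the critical path — its longest chain is 11 days, giving 12 of slack.
The critical path is still Prep→Incubate→Image; finish is now 23 days.

23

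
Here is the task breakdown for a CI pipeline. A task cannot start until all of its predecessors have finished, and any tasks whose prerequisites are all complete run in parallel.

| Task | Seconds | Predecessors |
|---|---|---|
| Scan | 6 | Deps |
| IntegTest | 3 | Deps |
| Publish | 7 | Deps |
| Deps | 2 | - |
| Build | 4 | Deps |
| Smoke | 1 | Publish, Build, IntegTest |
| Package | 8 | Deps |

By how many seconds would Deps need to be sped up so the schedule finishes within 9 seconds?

Current finish: 10 seconds; target: 9.
Deps is on every critical path, so each second cut from Deps cuts the finish by one (this holds down to a finish of 9).
Need 10 − 9 = 1 second off Deps → Deps becomes 1 second, finish becomes 9.

1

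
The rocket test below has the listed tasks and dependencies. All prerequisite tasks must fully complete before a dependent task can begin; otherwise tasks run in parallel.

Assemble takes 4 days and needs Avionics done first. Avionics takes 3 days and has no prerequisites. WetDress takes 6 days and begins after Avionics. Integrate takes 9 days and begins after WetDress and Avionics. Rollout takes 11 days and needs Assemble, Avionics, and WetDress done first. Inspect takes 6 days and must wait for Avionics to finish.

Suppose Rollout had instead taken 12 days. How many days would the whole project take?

21

As given, the longest chain is Avionics→WetDress→Rollout = 3+6+11 = 20, so the finish is 20 days.
Rollout is on the critical path; changing it to 12 makes that path 21 days.
No other chain overtakes it, so the finish is 21 days.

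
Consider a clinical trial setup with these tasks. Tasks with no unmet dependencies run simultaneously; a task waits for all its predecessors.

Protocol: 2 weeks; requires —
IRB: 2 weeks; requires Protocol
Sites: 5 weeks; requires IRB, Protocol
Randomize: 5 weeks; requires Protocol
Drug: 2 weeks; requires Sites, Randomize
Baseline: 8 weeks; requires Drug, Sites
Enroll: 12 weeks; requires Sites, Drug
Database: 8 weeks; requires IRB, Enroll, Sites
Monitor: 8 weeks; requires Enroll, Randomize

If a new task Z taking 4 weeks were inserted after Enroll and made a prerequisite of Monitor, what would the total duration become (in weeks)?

Originally the project takes 31 weeks.
With Z inserted, Monitor now waits for max(Enroll, Randomize, Z).
New critical path: Protocol→IRB→Sites→Drug→Enroll→Z→Monitor = 2+2+5+2+12+4+8 = 35 ⇒ 35 weeks.

35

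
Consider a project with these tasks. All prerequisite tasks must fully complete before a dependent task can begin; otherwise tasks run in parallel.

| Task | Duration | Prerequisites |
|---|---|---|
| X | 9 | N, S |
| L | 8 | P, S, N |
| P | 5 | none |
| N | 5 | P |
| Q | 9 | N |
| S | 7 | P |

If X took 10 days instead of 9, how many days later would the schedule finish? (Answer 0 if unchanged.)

1

Critical path before the change: P→S→X = 5+7+9 = 21 giving 21 days.
X is on the critical path; changing it to 10 makes that path 22 days.
That remains the longest chain; total 22 days.
Change in finish: 22 − 21 = +1 days.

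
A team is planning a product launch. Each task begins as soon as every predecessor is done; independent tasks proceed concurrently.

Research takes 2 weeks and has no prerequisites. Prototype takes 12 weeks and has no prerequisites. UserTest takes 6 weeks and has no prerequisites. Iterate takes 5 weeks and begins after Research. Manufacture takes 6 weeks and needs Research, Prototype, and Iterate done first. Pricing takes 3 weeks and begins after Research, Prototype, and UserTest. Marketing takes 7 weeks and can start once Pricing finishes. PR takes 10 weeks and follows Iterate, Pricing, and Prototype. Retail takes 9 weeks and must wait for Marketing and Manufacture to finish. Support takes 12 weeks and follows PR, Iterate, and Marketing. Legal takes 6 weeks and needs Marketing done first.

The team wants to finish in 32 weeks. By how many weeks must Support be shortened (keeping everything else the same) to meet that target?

Current finish: 37 weeks; target: 32.
Support is on every critical path, so each week cut from Support cuts the finish by one (this holds down to a finish of 31).
Need 37 − 32 = 5 weeks off Support → Support becomes 7 weeks, finish becomes 32.

5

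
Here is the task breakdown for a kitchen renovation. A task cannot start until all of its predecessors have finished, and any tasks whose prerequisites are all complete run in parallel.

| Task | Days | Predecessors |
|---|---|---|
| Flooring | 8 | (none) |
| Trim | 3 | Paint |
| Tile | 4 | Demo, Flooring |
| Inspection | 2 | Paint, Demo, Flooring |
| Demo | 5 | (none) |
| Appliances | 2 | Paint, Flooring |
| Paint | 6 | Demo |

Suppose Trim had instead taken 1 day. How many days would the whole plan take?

As given, the longest chain is Demo→Paint→Trim = 5+6+3 = 14, so the finish is 14 days.
Trim is on the critical path; changing it to 1 makes that path 12 days.
The binding chain switches to Demo→Paint→Inspection = 5+6+2 = 13; finish 13 days.

13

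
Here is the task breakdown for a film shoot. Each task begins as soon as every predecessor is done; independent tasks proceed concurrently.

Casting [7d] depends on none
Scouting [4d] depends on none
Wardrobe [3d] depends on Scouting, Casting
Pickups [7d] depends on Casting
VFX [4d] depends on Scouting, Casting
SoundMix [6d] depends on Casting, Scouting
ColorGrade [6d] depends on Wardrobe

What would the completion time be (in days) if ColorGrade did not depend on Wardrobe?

14

With the dependency in place, Casting→Wardrobe→ColorGrade = 7+3+6 = 16 sets the finish at 16 days.
Without Wardrobe→ColorGrade, ColorGrade's earliest start moves from 10 to 0.
After: Casting→Pickups = 7+7 = 14 → 14 days.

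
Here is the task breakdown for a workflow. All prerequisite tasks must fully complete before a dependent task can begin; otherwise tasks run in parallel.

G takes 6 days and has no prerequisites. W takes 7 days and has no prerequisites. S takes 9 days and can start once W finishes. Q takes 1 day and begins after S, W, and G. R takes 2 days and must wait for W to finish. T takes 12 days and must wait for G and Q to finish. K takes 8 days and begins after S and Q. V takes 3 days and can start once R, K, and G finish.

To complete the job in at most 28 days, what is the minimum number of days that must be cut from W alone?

1

Current finish: 29 days; target: 28.
W is on every critical path, so each day cut from W cuts the finish by one (this holds down to a finish of 23).
Need 29 − 28 = 1 day off W → W becomes 6 days, finish becomes 28.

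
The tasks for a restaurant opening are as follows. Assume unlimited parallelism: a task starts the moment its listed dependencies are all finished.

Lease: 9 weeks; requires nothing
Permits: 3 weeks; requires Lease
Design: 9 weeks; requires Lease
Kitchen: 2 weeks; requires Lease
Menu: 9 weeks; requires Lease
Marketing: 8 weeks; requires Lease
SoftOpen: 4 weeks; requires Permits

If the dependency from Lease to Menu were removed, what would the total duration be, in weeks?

Original critical path: Lease→Design = 9+9 = 18 ⇒ 18 weeks.
Without Lease→Menu, Menu's earliest start moves from 9 to 0.
New critical path: Lease→Design = 9+9 = 18 ⇒ 18 weeks.

18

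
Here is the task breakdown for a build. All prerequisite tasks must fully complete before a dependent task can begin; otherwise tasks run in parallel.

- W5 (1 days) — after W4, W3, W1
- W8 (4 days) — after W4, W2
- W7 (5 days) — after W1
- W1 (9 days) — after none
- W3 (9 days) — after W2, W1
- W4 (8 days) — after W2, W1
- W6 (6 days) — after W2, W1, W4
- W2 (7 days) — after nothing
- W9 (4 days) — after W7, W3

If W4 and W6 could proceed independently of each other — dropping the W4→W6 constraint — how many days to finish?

With the dependency in place, W1→W4→W6 = 9+8+6 = 23 sets the finish at 23 days.
Without W4→W6, W6's earliest start moves from 17 to 9.
The longest chain is now W1→W3→W9 = 9+9+4 = 22, so the plan takes 22 days.

22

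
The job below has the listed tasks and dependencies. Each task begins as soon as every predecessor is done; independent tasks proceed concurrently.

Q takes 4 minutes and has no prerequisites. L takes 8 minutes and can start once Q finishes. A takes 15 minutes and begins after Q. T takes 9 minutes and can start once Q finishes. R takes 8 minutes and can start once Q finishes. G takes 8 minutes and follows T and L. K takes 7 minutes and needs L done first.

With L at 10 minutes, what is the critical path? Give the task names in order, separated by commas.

Critical path before the change: Q→T→G = 4+9+8 = 21 giving 21 minutes.
L is off the critical path — its longest chain is 20 minutes, giving 1 of slack.
The binding chain switches to Q→L→G = 4+10+8 = 22; finish 22 minutes.

Q, L, G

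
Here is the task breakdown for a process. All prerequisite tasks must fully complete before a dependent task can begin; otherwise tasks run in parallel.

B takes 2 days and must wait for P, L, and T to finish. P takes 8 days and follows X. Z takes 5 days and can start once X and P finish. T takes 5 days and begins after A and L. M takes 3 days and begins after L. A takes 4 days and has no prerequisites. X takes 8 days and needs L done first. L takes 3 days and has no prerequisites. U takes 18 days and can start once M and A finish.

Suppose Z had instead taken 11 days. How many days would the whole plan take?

Baseline: L→X→P→Z = 3+8+8+5 = 24 → 24 days.
Z lies on that path, so at 11 days the path becomes 30 days.
The critical path is still L→X→P→Z; finish is now 30 days.

30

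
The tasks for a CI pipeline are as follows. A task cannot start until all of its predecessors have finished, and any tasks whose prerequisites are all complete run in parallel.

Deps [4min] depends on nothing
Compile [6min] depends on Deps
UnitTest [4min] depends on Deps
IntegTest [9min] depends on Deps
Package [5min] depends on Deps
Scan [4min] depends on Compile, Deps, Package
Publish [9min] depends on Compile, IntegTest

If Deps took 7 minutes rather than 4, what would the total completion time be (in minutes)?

25

Baseline: Deps→IntegTest→Publish = 4+9+9 = 22 → 22 minutes.
Deps lies on that path, so at 7 minutes the path becomes 25 minutes.
No other chain overtakes it, so the finish is 25 minutes.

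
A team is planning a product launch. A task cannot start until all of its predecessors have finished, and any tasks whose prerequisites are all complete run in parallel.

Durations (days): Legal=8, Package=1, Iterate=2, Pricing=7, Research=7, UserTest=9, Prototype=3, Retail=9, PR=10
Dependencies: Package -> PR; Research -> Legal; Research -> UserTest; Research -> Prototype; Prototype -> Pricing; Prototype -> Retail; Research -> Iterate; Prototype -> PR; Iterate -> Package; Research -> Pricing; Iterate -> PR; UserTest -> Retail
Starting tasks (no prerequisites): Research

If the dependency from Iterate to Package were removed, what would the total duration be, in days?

25

Before: longest chain Research→UserTest→Retail = 7+9+9 = 25, finish 25.
Without Iterate→Package, Package's earliest start moves from 9 to 0.
The longest chain is now Research→UserTest→Retail = 7+9+9 = 25, so the schedule takes 25 days.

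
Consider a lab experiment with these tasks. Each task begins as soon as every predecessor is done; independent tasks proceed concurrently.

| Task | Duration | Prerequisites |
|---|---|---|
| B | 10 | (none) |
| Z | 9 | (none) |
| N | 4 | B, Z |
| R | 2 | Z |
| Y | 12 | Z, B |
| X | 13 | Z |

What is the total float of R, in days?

11

B→Y = 10+12 = 22 sets the makespan at 22 days.
Longest path through R: 11 days (earliest finish 11, latest finish 22).
Float = 22 − 11 = 11.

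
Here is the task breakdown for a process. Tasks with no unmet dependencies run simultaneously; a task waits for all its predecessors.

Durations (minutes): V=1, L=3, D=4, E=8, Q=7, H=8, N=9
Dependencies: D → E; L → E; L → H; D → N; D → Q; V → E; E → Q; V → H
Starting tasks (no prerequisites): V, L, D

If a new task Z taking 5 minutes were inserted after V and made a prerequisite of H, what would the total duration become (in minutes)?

Originally the schedule takes 19 minutes.
With Z inserted, H now waits for max(V, L, Z).
New critical path: D→E→Q = 4+8+7 = 19 ⇒ 19 minutes.

19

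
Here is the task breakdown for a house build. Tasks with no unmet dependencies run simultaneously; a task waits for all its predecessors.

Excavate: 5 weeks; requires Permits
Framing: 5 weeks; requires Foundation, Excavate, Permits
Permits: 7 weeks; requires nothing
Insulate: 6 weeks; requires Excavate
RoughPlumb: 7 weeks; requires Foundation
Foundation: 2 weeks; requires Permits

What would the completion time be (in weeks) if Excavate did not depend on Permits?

With the dependency in place, Permits→Excavate→Insulate = 7+5+6 = 18 sets the finish at 18 weeks.
Without Permits→Excavate, Excavate's earliest start moves from 7 to 0.
New critical path: Permits→Foundation→RoughPlumb = 7+2+7 = 16 ⇒ 16 weeks.

16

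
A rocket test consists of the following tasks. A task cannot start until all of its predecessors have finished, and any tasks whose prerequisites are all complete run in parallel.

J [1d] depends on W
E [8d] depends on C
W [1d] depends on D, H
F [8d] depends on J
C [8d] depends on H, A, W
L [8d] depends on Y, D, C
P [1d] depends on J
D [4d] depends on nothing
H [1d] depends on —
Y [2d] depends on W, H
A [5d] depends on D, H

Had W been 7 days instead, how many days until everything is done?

The binding path is D→A→C→E = 4+5+8+8 = 25; finish at 25 days.
W has 4 days of float (longest path through it is 21).
The binding chain switches to D→W→C→E = 4+7+8+8 = 27; finish 27 days.

27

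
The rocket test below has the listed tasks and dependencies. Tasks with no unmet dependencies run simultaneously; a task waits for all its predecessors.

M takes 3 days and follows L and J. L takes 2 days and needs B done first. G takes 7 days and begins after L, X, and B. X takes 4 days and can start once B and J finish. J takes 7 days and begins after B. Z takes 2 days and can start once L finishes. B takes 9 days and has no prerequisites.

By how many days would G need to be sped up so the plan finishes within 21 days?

6

Current finish: 27 days; target: 21.
G is on every critical path, so each day cut from G cuts the finish by one (this holds down to a finish of 21).
Need 27 − 21 = 6 days off G → G becomes 1 day, finish becomes 21.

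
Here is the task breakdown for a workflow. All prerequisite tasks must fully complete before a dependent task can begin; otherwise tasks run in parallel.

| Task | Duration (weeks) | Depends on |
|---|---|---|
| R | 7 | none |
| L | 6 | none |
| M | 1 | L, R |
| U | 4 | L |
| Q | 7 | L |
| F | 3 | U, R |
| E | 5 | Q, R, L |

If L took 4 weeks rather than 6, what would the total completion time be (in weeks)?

As given, the longest chain is L→Q→E = 6+7+5 = 18, so the finish is 18 weeks.
L is on the critical path; changing it to 4 makes that path 16 weeks.
No other chain overtakes it, so the finish is 16 weeks.

16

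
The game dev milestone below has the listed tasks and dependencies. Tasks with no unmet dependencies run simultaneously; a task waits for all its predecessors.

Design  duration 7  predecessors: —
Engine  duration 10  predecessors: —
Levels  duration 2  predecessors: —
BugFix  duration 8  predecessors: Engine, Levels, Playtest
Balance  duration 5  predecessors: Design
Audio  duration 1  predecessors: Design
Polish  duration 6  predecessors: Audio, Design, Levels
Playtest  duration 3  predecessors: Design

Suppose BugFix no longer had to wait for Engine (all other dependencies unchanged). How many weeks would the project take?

With the dependency in place, Design→Playtest→BugFix = 7+3+8 = 18 sets the finish at 18 weeks.
Dropping Engine→BugFix doesn't change BugFix's earliest start (10); another predecessor still binds.
New critical path: Design→Playtest→BugFix = 7+3+8 = 18 ⇒ 18 weeks.

18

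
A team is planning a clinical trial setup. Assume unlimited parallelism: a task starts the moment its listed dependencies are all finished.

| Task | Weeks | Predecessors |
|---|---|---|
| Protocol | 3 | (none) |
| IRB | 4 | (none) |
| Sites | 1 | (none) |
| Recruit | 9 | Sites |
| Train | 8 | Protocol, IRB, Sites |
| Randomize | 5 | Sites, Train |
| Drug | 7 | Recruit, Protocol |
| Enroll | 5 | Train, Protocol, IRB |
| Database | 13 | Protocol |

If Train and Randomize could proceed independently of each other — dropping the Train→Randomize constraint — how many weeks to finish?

17

Original critical path: IRB→Train→Randomize = 4+8+5 = 17 ⇒ 17 weeks.
Without Train→Randomize, Randomize's earliest start moves from 12 to 1.
After: IRB→Train→Enroll = 4+8+5 = 17 → 17 weeks.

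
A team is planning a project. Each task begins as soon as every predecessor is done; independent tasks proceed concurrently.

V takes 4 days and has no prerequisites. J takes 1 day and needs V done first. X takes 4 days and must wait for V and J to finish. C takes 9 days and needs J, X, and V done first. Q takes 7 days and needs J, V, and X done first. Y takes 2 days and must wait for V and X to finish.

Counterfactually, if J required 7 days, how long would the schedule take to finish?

24

As given, the longest chain is V→J→X→C = 4+1+4+9 = 18, so the finish is 18 days.
J is on the critical path; changing it to 7 makes that path 24 days.
No other chain overtakes it, so the finish is 24 days.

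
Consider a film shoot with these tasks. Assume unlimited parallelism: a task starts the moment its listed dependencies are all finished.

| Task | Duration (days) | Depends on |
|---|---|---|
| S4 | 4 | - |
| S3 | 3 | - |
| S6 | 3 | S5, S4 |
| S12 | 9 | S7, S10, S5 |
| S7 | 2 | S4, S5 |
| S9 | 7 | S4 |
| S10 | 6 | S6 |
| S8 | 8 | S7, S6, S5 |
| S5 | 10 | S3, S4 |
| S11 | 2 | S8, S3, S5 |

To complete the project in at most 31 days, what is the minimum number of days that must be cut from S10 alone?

1

Current finish: 32 days; target: 31.
S10 is on every critical path, so each day cut from S10 cuts the finish by one (this holds down to a finish of 27).
Need 32 − 31 = 1 day off S10 → S10 becomes 5 days, finish becomes 31.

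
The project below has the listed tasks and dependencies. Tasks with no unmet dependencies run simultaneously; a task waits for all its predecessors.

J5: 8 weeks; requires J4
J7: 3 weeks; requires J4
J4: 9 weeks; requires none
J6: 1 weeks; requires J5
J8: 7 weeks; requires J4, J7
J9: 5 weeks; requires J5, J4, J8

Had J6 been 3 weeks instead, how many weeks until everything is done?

24

Critical path before the change: J4→J7→J8→J9 = 9+3+7+5 = 24 giving 24 weeks.
The longest path through J6 is only 18 weeks, so J6 has float 6.
That remains the longest chain; total 24 weeks.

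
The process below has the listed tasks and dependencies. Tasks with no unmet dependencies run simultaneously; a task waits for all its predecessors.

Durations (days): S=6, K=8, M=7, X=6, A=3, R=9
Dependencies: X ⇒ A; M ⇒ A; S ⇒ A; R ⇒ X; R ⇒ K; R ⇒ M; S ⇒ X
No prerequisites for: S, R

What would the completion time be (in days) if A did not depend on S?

With the dependency in place, R→M→A = 9+7+3 = 19 sets the finish at 19 days.
Dropping S→A doesn't change A's earliest start (16); another predecessor still binds.
New critical path: R→M→A = 9+7+3 = 19 ⇒ 19 days.

19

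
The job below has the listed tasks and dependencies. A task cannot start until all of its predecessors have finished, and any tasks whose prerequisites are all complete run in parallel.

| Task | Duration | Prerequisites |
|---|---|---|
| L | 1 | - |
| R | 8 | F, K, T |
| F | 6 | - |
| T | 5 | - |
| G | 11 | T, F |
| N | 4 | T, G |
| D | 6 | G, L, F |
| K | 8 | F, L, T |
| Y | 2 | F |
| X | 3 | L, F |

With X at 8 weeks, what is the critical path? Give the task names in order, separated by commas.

F, G, D

Actual critical path: F→G→D = 6+11+6 = 23 ⇒ 23 weeks.
X has 14 weeks of float (longest path through it is 9).
That remains the longest chain; total 23 weeks.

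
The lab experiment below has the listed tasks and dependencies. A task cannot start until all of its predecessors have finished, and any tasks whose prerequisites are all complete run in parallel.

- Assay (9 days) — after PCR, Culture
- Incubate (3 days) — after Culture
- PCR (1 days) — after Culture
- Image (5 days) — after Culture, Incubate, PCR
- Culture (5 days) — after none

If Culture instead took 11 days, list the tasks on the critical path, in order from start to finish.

Culture, PCR, Assay

As given, the longest chain is Culture→PCR→Assay = 5+1+9 = 15, so the finish is 15 days.
Culture is on the critical path; changing it to 11 makes that path 21 days.
No other chain overtakes it, so the finish is 21 days.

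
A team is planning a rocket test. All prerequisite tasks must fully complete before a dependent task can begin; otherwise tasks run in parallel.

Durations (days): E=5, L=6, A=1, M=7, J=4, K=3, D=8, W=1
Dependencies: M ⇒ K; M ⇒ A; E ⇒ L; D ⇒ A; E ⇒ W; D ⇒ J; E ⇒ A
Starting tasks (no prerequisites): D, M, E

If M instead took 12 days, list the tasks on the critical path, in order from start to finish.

M, K

Critical path before the change: D→J = 8+4 = 12 giving 12 days.
M has 2 days of float (longest path through it is 10).
Now M→K = 12+3 = 15 is longest, so the finish becomes 15 days.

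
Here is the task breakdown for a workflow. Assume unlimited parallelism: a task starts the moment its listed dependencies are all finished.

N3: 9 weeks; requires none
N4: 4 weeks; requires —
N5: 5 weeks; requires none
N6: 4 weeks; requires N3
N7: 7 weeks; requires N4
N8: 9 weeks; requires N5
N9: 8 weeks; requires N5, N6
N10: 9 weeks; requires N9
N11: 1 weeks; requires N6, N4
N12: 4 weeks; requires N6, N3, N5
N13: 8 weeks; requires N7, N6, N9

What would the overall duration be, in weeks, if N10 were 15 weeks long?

36

The binding path is N3→N6→N9→N10 = 9+4+8+9 = 30; finish at 30 weeks.
Since N10 is critical, the +6 change carries straight to that chain (now 36 weeks).
That remains the longest chain; total 36 weeks.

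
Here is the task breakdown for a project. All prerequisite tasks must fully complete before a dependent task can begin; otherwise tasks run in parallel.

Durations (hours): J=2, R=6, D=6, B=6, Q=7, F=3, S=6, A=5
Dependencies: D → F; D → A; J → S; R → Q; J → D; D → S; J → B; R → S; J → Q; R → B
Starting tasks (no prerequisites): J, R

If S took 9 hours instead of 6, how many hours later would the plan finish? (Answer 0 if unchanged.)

3

The binding path is J→D→S = 2+6+6 = 14; finish at 14 hours.
Since S is critical, the +3 change carries straight to that chain (now 17 hours).
The critical path is still J→D→S; finish is now 17 hours.
Change in finish: 17 − 14 = +3 hours.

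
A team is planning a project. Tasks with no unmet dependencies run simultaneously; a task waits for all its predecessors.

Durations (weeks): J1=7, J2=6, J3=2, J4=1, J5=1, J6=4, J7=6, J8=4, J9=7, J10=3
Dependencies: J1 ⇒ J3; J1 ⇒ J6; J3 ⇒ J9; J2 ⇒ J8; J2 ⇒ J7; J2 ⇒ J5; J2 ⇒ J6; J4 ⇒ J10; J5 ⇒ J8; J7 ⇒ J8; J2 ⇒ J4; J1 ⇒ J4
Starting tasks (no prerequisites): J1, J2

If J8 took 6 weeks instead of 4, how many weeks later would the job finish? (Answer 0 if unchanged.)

Critical path before the change: J2→J7→J8 = 6+6+4 = 16 giving 16 weeks.
J8 is on the critical path; changing it to 6 makes that path 18 weeks.
The critical path is still J2→J7→J8; finish is now 18 weeks.
Change in finish: 18 − 16 = +2 weeks.

2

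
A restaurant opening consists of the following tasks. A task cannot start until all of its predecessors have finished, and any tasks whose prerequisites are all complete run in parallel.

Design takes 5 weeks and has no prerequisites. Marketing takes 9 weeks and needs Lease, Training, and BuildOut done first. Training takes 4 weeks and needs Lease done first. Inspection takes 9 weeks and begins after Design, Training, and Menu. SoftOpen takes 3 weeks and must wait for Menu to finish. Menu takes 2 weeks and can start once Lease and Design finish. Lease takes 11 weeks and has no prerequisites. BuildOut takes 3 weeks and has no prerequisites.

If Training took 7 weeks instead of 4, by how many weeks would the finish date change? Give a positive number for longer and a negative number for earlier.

3

Critical path before the change: Lease→Training→Marketing = 11+4+9 = 24 giving 24 weeks.
Training lies on that path, so at 7 weeks the path becomes 27 weeks.
The critical path is still Lease→Training→Marketing; finish is now 27 weeks.
Change in finish: 27 − 24 = +3 weeks.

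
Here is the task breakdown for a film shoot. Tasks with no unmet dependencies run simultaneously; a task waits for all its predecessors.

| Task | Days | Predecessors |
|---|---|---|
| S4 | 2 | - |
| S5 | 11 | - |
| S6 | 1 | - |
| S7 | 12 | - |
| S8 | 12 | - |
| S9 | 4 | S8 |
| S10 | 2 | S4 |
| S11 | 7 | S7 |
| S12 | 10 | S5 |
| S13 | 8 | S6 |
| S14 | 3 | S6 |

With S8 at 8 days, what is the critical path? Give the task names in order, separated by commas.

Critical path before the change: S5→S12 = 11+10 = 21 giving 21 days.
The longest path through S8 is only 16 days, so S8 has float 5.
No other chain overtakes it, so the finish is 21 days.

S5, S12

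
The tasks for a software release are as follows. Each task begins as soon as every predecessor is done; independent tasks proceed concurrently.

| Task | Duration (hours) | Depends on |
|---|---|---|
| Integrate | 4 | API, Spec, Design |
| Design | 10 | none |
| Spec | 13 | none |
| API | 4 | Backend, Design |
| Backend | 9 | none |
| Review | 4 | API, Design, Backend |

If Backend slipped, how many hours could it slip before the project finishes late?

1

Design→API→Review = 10+4+4 = 18 sets the makespan at 18 hours.
Longest path through Backend: 17 hours (earliest finish 9, latest finish 10).
So Backend can slip 10 − 9 = 1 hour.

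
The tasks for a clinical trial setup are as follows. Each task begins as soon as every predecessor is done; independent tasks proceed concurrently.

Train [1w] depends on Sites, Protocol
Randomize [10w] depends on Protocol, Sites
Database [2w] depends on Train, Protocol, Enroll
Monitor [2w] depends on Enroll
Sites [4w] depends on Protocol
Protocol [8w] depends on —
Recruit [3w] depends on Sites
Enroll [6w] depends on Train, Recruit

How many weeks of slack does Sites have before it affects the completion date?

Critical path: Protocol→Sites→Recruit→Enroll→Database = 8+4+3+6+2 = 23, so the finish is 23 weeks.
The longest chain containing Sites totals 23 weeks.
Float = 23 − 23 = 0.

0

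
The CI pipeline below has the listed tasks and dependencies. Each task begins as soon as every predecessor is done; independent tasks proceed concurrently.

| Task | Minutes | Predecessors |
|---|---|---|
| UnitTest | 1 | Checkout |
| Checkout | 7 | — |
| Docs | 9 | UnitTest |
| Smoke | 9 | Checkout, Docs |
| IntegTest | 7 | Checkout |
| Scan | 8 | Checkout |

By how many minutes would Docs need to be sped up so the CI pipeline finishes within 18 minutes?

8

Current finish: 26 minutes; target: 18.
Docs is on every critical path, so each minute cut from Docs cuts the finish by one (this holds down to a finish of 18).
Need 26 − 18 = 8 minutes off Docs → Docs becomes 1 minute, finish becomes 18.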